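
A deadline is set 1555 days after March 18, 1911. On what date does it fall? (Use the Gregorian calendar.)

June 20, 1915

+366 (one year; includes Feb 29, 1912) → Mar 18, 1912 (1189 left).
+365 (one year) → Mar 18, 1913 (824 left).
+365 (one year) → Mar 18, 1914 (459 left).
+365 (one year) → Mar 18, 1915 (94 left).
Mar has 31 days: +14 → Apr 1, 1915 (80 left).
Apr has 30 days: +30 → May 1, 1915 (50 left).
May has 31 days: +31 → Jun 1, 1915 (19 left).
+19 → Jun 20, 1915.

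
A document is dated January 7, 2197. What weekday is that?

Doomsday rule: the anchor day for the 2100s is Sunday. For year 97: 97÷12 = 8 r 1, and 1÷4 = 0, so 8+1+0 = 9.
Sunday + 9 ≡ Tuesday — that's 2197's doomsday.
In January the doomsday date is Jan 3 (2197 is not a leap year).
Jan 7 is 4 days after Jan 3; 4 mod 7 = 4, so Tuesday + 4 = Saturday.

Saturday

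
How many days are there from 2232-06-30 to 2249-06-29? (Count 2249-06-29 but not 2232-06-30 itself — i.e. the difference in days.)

Jun 30, 2232 → Jun 30, 2233: 365 days.
Jun 30, 2233 → Jun 30, 2234: 365 days.
Jun 30, 2234 → Jun 30, 2235: 365 days.
Jun 30, 2235 → Jun 30, 2236: 366 days (Feb 29, 2236 is in that span).
Jun 30, 2236 → Jun 30, 2237: 365 days.
Jun 30, 2237 → Jun 30, 2238: 365 days.
Jun 30, 2238 → Jun 30, 2239: 365 days.
Jun 30, 2239 → Jun 30, 2240: 366 days (Feb 29, 2240 is in that span).
Jun 30, 2240 → Jun 30, 2241: 365 days.
Jun 30, 2241 → Jun 30, 2242: 365 days.
Jun 30, 2242 → Jun 30, 2243: 365 days.
Jun 30, 2243 → Jun 30, 2244: 366 days (Feb 29, 2244 is in that span).
Jun 30, 2244 → Jun 30, 2245: 365 days.
Jun 30, 2245 → Jun 30, 2246: 365 days.
Jun 30, 2246 → Jun 30, 2247: 365 days.
Jun 30, 2247 → Jun 30, 2248: 366 days (Feb 29, 2248 is in that span).
Jun 30, 2248 → Jul 30, 2248: 30 days (June has 30).
Jul 30, 2248 → Aug 30, 2248: 31 days (July has 31).
Aug 30, 2248 → Sep 30, 2248: 31 days (August has 31).
Sep 30, 2248 → Oct 30, 2248: 30 days (September has 30).
Oct 30, 2248 → Nov 30, 2248: 31 days (October has 31).
Nov 30, 2248 → Dec 30, 2248: 30 days (November has 30).
Dec 30, 2248 → Jan 30, 2249: 31 days (December has 31).
Jan 30, 2249 → Feb 28, 2249: 29 days (January has 31).
Feb 28, 2249 → Mar 28, 2249: 28 days (February has 28).
Mar 28, 2249 → Apr 28, 2249: 31 days (March has 31).
Apr 28, 2249 → May 28, 2249: 30 days (April has 30).
May 28, 2249 → Jun 28, 2249: 31 days (May has 31).
Jun 28, 2249 → Jun 29, 2249: 1 days.
Total: 6208 days.

6208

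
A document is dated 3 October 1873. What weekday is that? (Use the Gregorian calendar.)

Friday

Doomsday rule: the anchor day for the 1800s is Friday. For year 73: 73÷12 = 6 r 1, and 1÷4 = 0, so 6+1+0 = 7.
Friday + 7 ≡ Friday — that's 1873's doomsday.
In October the doomsday date is Oct 10.
Oct 3 is 7 days before Oct 10; 7 mod 7 = 0, so Friday − 0 = Friday.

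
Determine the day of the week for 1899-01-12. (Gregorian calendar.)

Thursday

Doomsday rule: the anchor day for the 1800s is Friday. For year 99: 99÷12 = 8 r 3, and 3÷4 = 0, so 8+3+0 = 11.
Friday + 11 ≡ Tuesday — that's 1899's doomsday.
In January the doomsday date is Jan 3 (1899 is not a leap year).
Jan 12 is 9 days after Jan 3; 9 mod 7 = 2, so Tuesday + 2 = Thursday.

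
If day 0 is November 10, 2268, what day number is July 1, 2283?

Nov 10, 2268 → Nov 10, 2269: 365 days.
Nov 10, 2269 → Nov 10, 2270: 365 days.
Nov 10, 2270 → Nov 10, 2271: 365 days.
Nov 10, 2271 → Nov 10, 2272: 366 days (Feb 29, 2272 is in that span).
Nov 10, 2272 → Nov 10, 2273: 365 days.
Nov 10, 2273 → Nov 10, 2274: 365 days.
Nov 10, 2274 → Nov 10, 2275: 365 days.
Nov 10, 2275 → Nov 10, 2276: 366 days (Feb 29, 2276 is in that span).
Nov 10, 2276 → Nov 10, 2277: 365 days.
Nov 10, 2277 → Nov 10, 2278: 365 days.
Nov 10, 2278 → Nov 10, 2279: 365 days.
Nov 10, 2279 → Nov 10, 2280: 366 days (Feb 29, 2280 is in that span).
Nov 10, 2280 → Nov 10, 2281: 365 days.
Nov 10, 2281 → Nov 10, 2282: 365 days.
Nov 10, 2282 → Dec 10, 2282: 30 days (November has 30).
Dec 10, 2282 → Jan 10, 2283: 31 days (December has 31).
Jan 10, 2283 → Feb 10, 2283: 31 days (January has 31).
Feb 10, 2283 → Mar 10, 2283: 28 days (February has 28).
Mar 10, 2283 → Apr 10, 2283: 31 days (March has 31).
Apr 10, 2283 → May 10, 2283: 30 days (April has 30).
May 10, 2283 → Jun 10, 2283: 31 days (May has 31).
Jun 10, 2283 → Jul 1, 2283: 21 days.
Total: 5346 days.

5346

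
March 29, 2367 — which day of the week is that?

Doomsday rule: the anchor day for the 2300s is Wednesday. For year 67: 67÷12 = 5 r 7, and 7÷4 = 1, so 5+7+1 = 13.
Wednesday + 13 ≡ Tuesday — that's 2367's doomsday.
In March the doomsday date is Mar 14.
Mar 29 is 15 days after Mar 14; 15 mod 7 = 1, so Tuesday + 1 = Wednesday.

Wednesday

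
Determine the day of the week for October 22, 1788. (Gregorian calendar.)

Doomsday rule: the anchor day for the 1700s is Sunday. For year 88: 88÷12 = 7 r 4, and 4÷4 = 1, so 7+4+1 = 12.
Sunday + 12 ≡ Friday — that's 1788's doomsday.
In October the doomsday date is Oct 10.
Oct 22 is 12 days after Oct 10; 12 mod 7 = 5, so Friday + 5 = Wednesday.

Wednesday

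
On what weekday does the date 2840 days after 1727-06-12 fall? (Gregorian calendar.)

Tuesday

First find the weekday of Jun 12, 1727. Doomsday rule: the anchor day for the 1700s is Sunday. For year 27: 27÷12 = 2 r 3, and 3÷4 = 0, so 2+3+0 = 5.
Sunday + 5 ≡ Friday — that's 1727's doomsday.
In June the doomsday date is Jun 6.
Jun 12 is 6 days after Jun 6; 6 mod 7 = 6, so Friday + 6 = Thursday.
2840 mod 7 = 5, so 2840 days after a Thursday is Thursday + 5 = Tuesday.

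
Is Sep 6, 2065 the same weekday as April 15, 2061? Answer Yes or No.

No

From Apr 15, 2061 to Sep 6, 2065 is 1605 days.
1605 mod 7 = 2, so they are different weekdays.
(Apr 15, 2061 is a Friday; Sep 6, 2065 is a Sunday.)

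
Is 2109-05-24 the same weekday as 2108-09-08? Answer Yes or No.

From Sep 8, 2108 to May 24, 2109 is 258 days.
258 mod 7 = 6, so they are different weekdays.
(Sep 8, 2108 is a Saturday; May 24, 2109 is a Friday.)

No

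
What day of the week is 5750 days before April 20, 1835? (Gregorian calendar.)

First find the weekday of Apr 20, 1835. Doomsday rule: the anchor day for the 1800s is Friday. For year 35: 35÷12 = 2 r 11, and 11÷4 = 2, so 2+11+2 = 15.
Friday + 15 ≡ Saturday — that's 1835's doomsday.
In April the doomsday date is Apr 4.
Apr 20 is 16 days after Apr 4; 16 mod 7 = 2, so Saturday + 2 = Monday.
5750 mod 7 = 3, so 5750 days before a Monday is Monday − 3 = Friday.

Friday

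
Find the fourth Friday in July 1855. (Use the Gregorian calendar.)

July 1, 1855 is a Sunday.
The first Friday is therefore July 6 (5 days later).
The fourth Friday is 6 + 3×7 = July 27.

July 27, 1855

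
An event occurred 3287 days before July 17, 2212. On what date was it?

−366 (one year; includes Feb 29, 2212) → Jul 17, 2211 (2921 left).
−365 (one year) → Jul 17, 2210 (2556 left).
−365 (one year) → Jul 17, 2209 (2191 left).
−365 (one year) → Jul 17, 2208 (1826 left).
−366 (one year; includes Feb 29, 2208) → Jul 17, 2207 (1460 left).
−365 (one year) → Jul 17, 2206 (1095 left).
−365 (one year) → Jul 17, 2205 (730 left).
−365 (one year) → Jul 17, 2204 (365 left).
−17 → Jun 30, 2204 (end of Jun, 30 days; 348 left).
−30 → May 31, 2204 (end of May, 31 days; 318 left).
−31 → Apr 30, 2204 (end of Apr, 30 days; 287 left).
−30 → Mar 31, 2204 (end of Mar, 31 days; 257 left).
−31 → Feb 29, 2204 (end of Feb, 29 days; 226 left).
−29 → Jan 31, 2204 (end of Jan, 31 days; 197 left).
−31 → Dec 31, 2203 (end of Dec, 31 days; 166 left).
−31 → Nov 30, 2203 (end of Nov, 30 days; 135 left).
−30 → Oct 31, 2203 (end of Oct, 31 days; 105 left).
−31 → Sep 30, 2203 (end of Sep, 30 days; 74 left).
−30 → Aug 31, 2203 (end of Aug, 31 days; 44 left).
−31 → Jul 31, 2203 (end of Jul, 31 days; 13 left).
−13 → Jul 18, 2203.

July 18, 2203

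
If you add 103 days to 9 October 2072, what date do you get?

Oct has 31 days: +23 → Nov 1, 2072 (80 left).
Nov has 30 days: +30 → Dec 1, 2072 (50 left).
Dec has 31 days: +31 → Jan 1, 2073 (19 left).
+19 → Jan 20, 2073.

January 20, 2073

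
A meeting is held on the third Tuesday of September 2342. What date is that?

September 15, 2342

September 1, 2342 is a Tuesday.
The first Tuesday is therefore September 1 (same day).
The third Tuesday is 1 + 2×7 = September 15.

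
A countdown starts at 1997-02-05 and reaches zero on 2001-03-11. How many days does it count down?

1495

Feb 5, 1997 → Feb 5, 1998: 365 days.
Feb 5, 1998 → Feb 5, 1999: 365 days.
Feb 5, 1999 → Feb 5, 2000: 365 days.
Feb 5, 2000 → Mar 5, 2000: 29 days (February has 29).
Mar 5, 2000 → Apr 5, 2000: 31 days (March has 31).
Apr 5, 2000 → May 5, 2000: 30 days (April has 30).
May 5, 2000 → Jun 5, 2000: 31 days (May has 31).
Jun 5, 2000 → Jul 5, 2000: 30 days (June has 30).
Jul 5, 2000 → Aug 5, 2000: 31 days (July has 31).
Aug 5, 2000 → Sep 5, 2000: 31 days (August has 31).
Sep 5, 2000 → Oct 5, 2000: 30 days (September has 30).
Oct 5, 2000 → Nov 5, 2000: 31 days (October has 31).
Nov 5, 2000 → Dec 5, 2000: 30 days (November has 30).
Dec 5, 2000 → Jan 5, 2001: 31 days (December has 31).
Jan 5, 2001 → Feb 5, 2001: 31 days (January has 31).
Feb 5, 2001 → Mar 5, 2001: 28 days (February has 28).
Mar 5, 2001 → Mar 11, 2001: 6 days.
Total: 1495 days.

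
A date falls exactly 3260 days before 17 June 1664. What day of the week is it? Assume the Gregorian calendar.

Thursday

Jun 17, 1664 is a Tuesday.
3260 mod 7 = 5, so 3260 days before a Tuesday is Tuesday − 5 = Thursday.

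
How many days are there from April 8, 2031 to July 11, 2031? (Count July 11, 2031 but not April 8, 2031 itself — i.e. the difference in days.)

Apr 8, 2031 → May 8, 2031: 30 days (April has 30).
May 8, 2031 → Jun 8, 2031: 31 days (May has 31).
Jun 8, 2031 → Jul 8, 2031: 30 days (June has 30).
Jul 8, 2031 → Jul 11, 2031: 3 days.
Total: 94 days.

94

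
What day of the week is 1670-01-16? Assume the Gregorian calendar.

Thursday

Doomsday rule: the anchor day for the 1600s is Tuesday. For year 70: 70÷12 = 5 r 10, and 10÷4 = 2, so 5+10+2 = 17.
Tuesday + 17 ≡ Friday — that's 1670's doomsday.
In January the doomsday date is Jan 3 (1670 is not a leap year).
Jan 16 is 13 days after Jan 3; 13 mod 7 = 6, so Friday + 6 = Thursday.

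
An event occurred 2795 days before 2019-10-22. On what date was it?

−365 (one year) → Oct 22, 2018 (2430 left).
−365 (one year) → Oct 22, 2017 (2065 left).
−365 (one year) → Oct 22, 2016 (1700 left).
−366 (one year; includes Feb 29, 2016) → Oct 22, 2015 (1334 left).
−365 (one year) → Oct 22, 2014 (969 left).
−365 (one year) → Oct 22, 2013 (604 left).
−365 (one year) → Oct 22, 2012 (239 left).
−22 → Sep 30, 2012 (end of Sep, 30 days; 217 left).
−30 → Aug 31, 2012 (end of Aug, 31 days; 187 left).
−31 → Jul 31, 2012 (end of Jul, 31 days; 156 left).
−31 → Jun 30, 2012 (end of Jun, 30 days; 125 left).
−30 → May 31, 2012 (end of May, 31 days; 95 left).
−31 → Apr 30, 2012 (end of Apr, 30 days; 64 left).
−30 → Mar 31, 2012 (end of Mar, 31 days; 34 left).
−31 → Feb 29, 2012 (end of Feb, 29 days; 3 left).
−3 → Feb 26, 2012.

February 26, 2012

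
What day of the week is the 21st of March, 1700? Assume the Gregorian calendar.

Doomsday rule: the anchor day for the 1700s is Sunday. For year 00: 0÷12 = 0 r 0, and 0÷4 = 0, so 0+0+0 = 0.
Sunday + 0 ≡ Sunday — that's 1700's doomsday.
In March the doomsday date is Mar 14.
Mar 21 is 7 days after Mar 14; 7 mod 7 = 0, so Sunday + 0 = Sunday.

Sunday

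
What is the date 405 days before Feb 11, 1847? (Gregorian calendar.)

January 2, 1846

−365 (one year) → Feb 11, 1846 (40 left).
−11 → Jan 31, 1846 (end of Jan, 31 days; 29 left).
−29 → Jan 2, 1846.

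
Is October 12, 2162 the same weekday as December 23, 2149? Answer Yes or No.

From Dec 23, 2149 to Oct 12, 2162 is 4676 days.
4676 mod 7 = 0, so they are the same weekday.
(Dec 23, 2149 is a Tuesday; Oct 12, 2162 is a Tuesday.)

Yes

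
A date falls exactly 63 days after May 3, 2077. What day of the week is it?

May 3, 2077 is a Monday.
63 mod 7 = 0, so 63 days after a Monday is Monday + 0 = Monday.

Monday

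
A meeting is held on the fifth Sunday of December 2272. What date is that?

December 29, 2272

December 1, 2272 is a Sunday.
The first Sunday is therefore December 1 (same day).
The fifth Sunday is 1 + 4×7 = December 29.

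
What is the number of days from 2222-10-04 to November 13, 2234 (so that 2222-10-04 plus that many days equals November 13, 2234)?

Oct 4, 2222 → Oct 4, 2223: 365 days.
Oct 4, 2223 → Oct 4, 2224: 366 days (Feb 29, 2224 is in that span).
Oct 4, 2224 → Oct 4, 2225: 365 days.
Oct 4, 2225 → Oct 4, 2226: 365 days.
Oct 4, 2226 → Oct 4, 2227: 365 days.
Oct 4, 2227 → Oct 4, 2228: 366 days (Feb 29, 2228 is in that span).
Oct 4, 2228 → Oct 4, 2229: 365 days.
Oct 4, 2229 → Oct 4, 2230: 365 days.
Oct 4, 2230 → Oct 4, 2231: 365 days.
Oct 4, 2231 → Oct 4, 2232: 366 days (Feb 29, 2232 is in that span).
Oct 4, 2232 → Oct 4, 2233: 365 days.
Oct 4, 2233 → Oct 4, 2234: 365 days.
Oct 4, 2234 → Nov 4, 2234: 31 days (October has 31).
Nov 4, 2234 → Nov 13, 2234: 9 days.
Total: 4423 days.

4423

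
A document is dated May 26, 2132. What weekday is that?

Monday

Doomsday rule: the anchor day for the 2100s is Sunday. For year 32: 32÷12 = 2 r 8, and 8÷4 = 2, so 2+8+2 = 12.
Sunday + 12 ≡ Friday — that's 2132's doomsday.
In May the doomsday date is May 9.
May 26 is 17 days after May 9; 17 mod 7 = 3, so Friday + 3 = Monday.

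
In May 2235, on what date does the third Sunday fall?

May 1, 2235 is a Friday.
The first Sunday is therefore May 3 (2 days later).
The third Sunday is 3 + 2×7 = May 17.

May 17, 2235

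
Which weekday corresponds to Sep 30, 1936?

Doomsday rule: the anchor day for the 1900s is Wednesday. For year 36: 36÷12 = 3 r 0, and 0÷4 = 0, so 3+0+0 = 3.
Wednesday + 3 ≡ Saturday — that's 1936's doomsday.
In September the doomsday date is Sep 5.
Sep 30 is 25 days after Sep 5; 25 mod 7 = 4, so Saturday + 4 = Wednesday.

Wednesday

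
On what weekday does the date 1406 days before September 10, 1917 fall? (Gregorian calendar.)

First find the weekday of Sep 10, 1917. Doomsday rule: the anchor day for the 1900s is Wednesday. For year 17: 17÷12 = 1 r 5, and 5÷4 = 1, so 1+5+1 = 7.
Wednesday + 7 ≡ Wednesday — that's 1917's doomsday.
In September the doomsday date is Sep 5.
Sep 10 is 5 days after Sep 5; 5 mod 7 = 5, so Wednesday + 5 = Monday.
1406 mod 7 = 6, so 1406 days before a Monday is Monday − 6 = Tuesday.

Tuesday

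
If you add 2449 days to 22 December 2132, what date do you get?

September 6, 2139

+365 (one year) → Dec 22, 2133 (2084 left).
+365 (one year) → Dec 22, 2134 (1719 left).
+365 (one year) → Dec 22, 2135 (1354 left).
+366 (one year; includes Feb 29, 2136) → Dec 22, 2136 (988 left).
+365 (one year) → Dec 22, 2137 (623 left).
+365 (one year) → Dec 22, 2138 (258 left).
Dec has 31 days: +10 → Jan 1, 2139 (248 left).
Jan has 31 days: +31 → Feb 1, 2139 (217 left).
Feb has 28 days: +28 → Mar 1, 2139 (189 left).
Mar has 31 days: +31 → Apr 1, 2139 (158 left).
Apr has 30 days: +30 → May 1, 2139 (128 left).
May has 31 days: +31 → Jun 1, 2139 (97 left).
Jun has 30 days: +30 → Jul 1, 2139 (67 left).
Jul has 31 days: +31 → Aug 1, 2139 (36 left).
Aug has 31 days: +31 → Sep 1, 2139 (5 left).
+5 → Sep 6, 2139.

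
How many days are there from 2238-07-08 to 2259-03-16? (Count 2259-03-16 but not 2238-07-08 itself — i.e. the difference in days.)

Jul 8, 2238 → Jul 8, 2239: 365 days.
Jul 8, 2239 → Jul 8, 2240: 366 days (Feb 29, 2240 is in that span).
Jul 8, 2240 → Jul 8, 2241: 365 days.
Jul 8, 2241 → Jul 8, 2242: 365 days.
Jul 8, 2242 → Jul 8, 2243: 365 days.
Jul 8, 2243 → Jul 8, 2244: 366 days (Feb 29, 2244 is in that span).
Jul 8, 2244 → Jul 8, 2245: 365 days.
Jul 8, 2245 → Jul 8, 2246: 365 days.
Jul 8, 2246 → Jul 8, 2247: 365 days.
Jul 8, 2247 → Jul 8, 2248: 366 days (Feb 29, 2248 is in that span).
Jul 8, 2248 → Jul 8, 2249: 365 days.
Jul 8, 2249 → Jul 8, 2250: 365 days.
Jul 8, 2250 → Jul 8, 2251: 365 days.
Jul 8, 2251 → Jul 8, 2252: 366 days (Feb 29, 2252 is in that span).
Jul 8, 2252 → Jul 8, 2253: 365 days.
Jul 8, 2253 → Jul 8, 2254: 365 days.
Jul 8, 2254 → Jul 8, 2255: 365 days.
Jul 8, 2255 → Jul 8, 2256: 366 days (Feb 29, 2256 is in that span).
Jul 8, 2256 → Jul 8, 2257: 365 days.
Jul 8, 2257 → Jul 8, 2258: 365 days.
Jul 8, 2258 → Aug 8, 2258: 31 days (July has 31).
Aug 8, 2258 → Sep 8, 2258: 31 days (August has 31).
Sep 8, 2258 → Oct 8, 2258: 30 days (September has 30).
Oct 8, 2258 → Nov 8, 2258: 31 days (October has 31).
Nov 8, 2258 → Dec 8, 2258: 30 days (November has 30).
Dec 8, 2258 → Jan 8, 2259: 31 days (December has 31).
Jan 8, 2259 → Feb 8, 2259: 31 days (January has 31).
Feb 8, 2259 → Mar 8, 2259: 28 days (February has 28).
Mar 8, 2259 → Mar 16, 2259: 8 days.
Total: 7556 days.

7556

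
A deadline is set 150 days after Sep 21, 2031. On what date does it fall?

Sep has 30 days: +10 → Oct 1, 2031 (140 left).
Oct has 31 days: +31 → Nov 1, 2031 (109 left).
Nov has 30 days: +30 → Dec 1, 2031 (79 left).
Dec has 31 days: +31 → Jan 1, 2032 (48 left).
Jan has 31 days: +31 → Feb 1, 2032 (17 left).
+17 → Feb 18, 2032.

February 18, 2032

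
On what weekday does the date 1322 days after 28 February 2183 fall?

First find the weekday of Feb 28, 2183. Doomsday rule: the anchor day for the 2100s is Sunday. For year 83: 83÷12 = 6 r 11, and 11÷4 = 2, so 6+11+2 = 19.
Sunday + 19 ≡ Friday — that's 2183's doomsday.
In February the doomsday date is Feb 28 (2183 is not a leap year).
Feb 28 is the doomsday itself: Friday.
1322 mod 7 = 6, so 1322 days after a Friday is Friday + 6 = Thursday.

Thursday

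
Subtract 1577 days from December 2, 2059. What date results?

August 8, 2055

−365 (one year) → Dec 2, 2058 (1212 left).
−365 (one year) → Dec 2, 2057 (847 left).
−365 (one year) → Dec 2, 2056 (482 left).
−366 (one year; includes Feb 29, 2056) → Dec 2, 2055 (116 left).
−2 → Nov 30, 2055 (end of Nov, 30 days; 114 left).
−30 → Oct 31, 2055 (end of Oct, 31 days; 84 left).
−31 → Sep 30, 2055 (end of Sep, 30 days; 53 left).
−30 → Aug 31, 2055 (end of Aug, 31 days; 23 left).
−23 → Aug 8, 2055.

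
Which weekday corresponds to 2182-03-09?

Saturday

Doomsday rule: the anchor day for the 2100s is Sunday. For year 82: 82÷12 = 6 r 10, and 10÷4 = 2, so 6+10+2 = 18.
Sunday + 18 ≡ Thursday — that's 2182's doomsday.
In March the doomsday date is Mar 14.
Mar 9 is 5 days before Mar 14; 5 mod 7 = 5, so Thursday − 5 = Saturday.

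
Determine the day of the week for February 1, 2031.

Doomsday rule: the anchor day for the 2000s is Tuesday. For year 31: 31÷12 = 2 r 7, and 7÷4 = 1, so 2+7+1 = 10.
Tuesday + 10 ≡ Friday — that's 2031's doomsday.
In February the doomsday date is Feb 28 (2031 is not a leap year).
Feb 1 is 27 days before Feb 28; 27 mod 7 = 6, so Friday − 6 = Saturday.

Saturday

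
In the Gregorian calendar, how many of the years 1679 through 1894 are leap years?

52

Multiples of 4 in [1679,1894]: 54.
Of those, multiples of 100: 2 (not leap unless ÷400).
Multiples of 400: 0.
Leap years = 54 − 2 + 0 = 52.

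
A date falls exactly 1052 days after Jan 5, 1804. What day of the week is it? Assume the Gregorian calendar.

Saturday

First find the weekday of Jan 5, 1804. Doomsday rule: the anchor day for the 1800s is Friday. For year 04: 4÷12 = 0 r 4, and 4÷4 = 1, so 0+4+1 = 5.
Friday + 5 ≡ Wednesday — that's 1804's doomsday.
In January the doomsday date is Jan 4 (1804 is a leap year (divisible by 4)).
Jan 5 is 1 day after Jan 4; 1 mod 7 = 1, so Wednesday + 1 = Thursday.
1052 mod 7 = 2, so 1052 days after a Thursday is Thursday + 2 = Saturday.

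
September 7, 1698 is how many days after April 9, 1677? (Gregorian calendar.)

Apr 9, 1677 → Apr 9, 1678: 365 days.
Apr 9, 1678 → Apr 9, 1679: 365 days.
Apr 9, 1679 → Apr 9, 1680: 366 days (Feb 29, 1680 is in that span).
Apr 9, 1680 → Apr 9, 1681: 365 days.
Apr 9, 1681 → Apr 9, 1682: 365 days.
Apr 9, 1682 → Apr 9, 1683: 365 days.
Apr 9, 1683 → Apr 9, 1684: 366 days (Feb 29, 1684 is in that span).
Apr 9, 1684 → Apr 9, 1685: 365 days.
Apr 9, 1685 → Apr 9, 1686: 365 days.
Apr 9, 1686 → Apr 9, 1687: 365 days.
Apr 9, 1687 → Apr 9, 1688: 366 days (Feb 29, 1688 is in that span).
Apr 9, 1688 → Apr 9, 1689: 365 days.
Apr 9, 1689 → Apr 9, 1690: 365 days.
Apr 9, 1690 → Apr 9, 1691: 365 days.
Apr 9, 1691 → Apr 9, 1692: 366 days (Feb 29, 1692 is in that span).
Apr 9, 1692 → Apr 9, 1693: 365 days.
Apr 9, 1693 → Apr 9, 1694: 365 days.
Apr 9, 1694 → Apr 9, 1695: 365 days.
Apr 9, 1695 → Apr 9, 1696: 366 days (Feb 29, 1696 is in that span).
Apr 9, 1696 → Apr 9, 1697: 365 days.
Apr 9, 1697 → Apr 9, 1698: 365 days.
Apr 9, 1698 → May 9, 1698: 30 days (April has 30).
May 9, 1698 → Jun 9, 1698: 31 days (May has 31).
Jun 9, 1698 → Jul 9, 1698: 30 days (June has 30).
Jul 9, 1698 → Aug 9, 1698: 31 days (July has 31).
Aug 9, 1698 → Sep 7, 1698: 29 days.
Total: 7821 days.

7821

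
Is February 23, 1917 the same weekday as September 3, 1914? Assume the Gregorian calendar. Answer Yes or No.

No

From Sep 3, 1914 to Feb 23, 1917 is 904 days.
904 mod 7 = 1, so they are different weekdays.
(Sep 3, 1914 is a Thursday; Feb 23, 1917 is a Friday.)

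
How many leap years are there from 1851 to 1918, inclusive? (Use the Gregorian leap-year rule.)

Multiples of 4 in [1851,1918]: 17.
Of those, multiples of 100: 1 (not leap unless ÷400).
Multiples of 400: 0.
Leap years = 17 − 1 + 0 = 16.

16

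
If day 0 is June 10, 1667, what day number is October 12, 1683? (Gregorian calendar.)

5968

Jun 10, 1667 → Jun 10, 1668: 366 days (Feb 29, 1668 is in that span).
Jun 10, 1668 → Jun 10, 1669: 365 days.
Jun 10, 1669 → Jun 10, 1670: 365 days.
Jun 10, 1670 → Jun 10, 1671: 365 days.
Jun 10, 1671 → Jun 10, 1672: 366 days (Feb 29, 1672 is in that span).
Jun 10, 1672 → Jun 10, 1673: 365 days.
Jun 10, 1673 → Jun 10, 1674: 365 days.
Jun 10, 1674 → Jun 10, 1675: 365 days.
Jun 10, 1675 → Jun 10, 1676: 366 days (Feb 29, 1676 is in that span).
Jun 10, 1676 → Jun 10, 1677: 365 days.
Jun 10, 1677 → Jun 10, 1678: 365 days.
Jun 10, 1678 → Jun 10, 1679: 365 days.
Jun 10, 1679 → Jun 10, 1680: 366 days (Feb 29, 1680 is in that span).
Jun 10, 1680 → Jun 10, 1681: 365 days.
Jun 10, 1681 → Jun 10, 1682: 365 days.
Jun 10, 1682 → Jun 10, 1683: 365 days.
Jun 10, 1683 → Jul 10, 1683: 30 days (June has 30).
Jul 10, 1683 → Aug 10, 1683: 31 days (July has 31).
Aug 10, 1683 → Sep 10, 1683: 31 days (August has 31).
Sep 10, 1683 → Oct 10, 1683: 30 days (September has 30).
Oct 10, 1683 → Oct 12, 1683: 2 days.
Total: 5968 days.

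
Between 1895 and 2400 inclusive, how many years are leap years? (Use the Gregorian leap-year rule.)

123

Multiples of 4 in [1895,2400]: 127.
Of those, multiples of 100: 6 (not leap unless ÷400).
Multiples of 400: 2.
Leap years = 127 − 6 + 2 = 123.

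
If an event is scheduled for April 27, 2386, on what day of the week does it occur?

Doomsday rule: the anchor day for the 2300s is Wednesday. For year 86: 86÷12 = 7 r 2, and 2÷4 = 0, so 7+2+0 = 9.
Wednesday + 9 ≡ Friday — that's 2386's doomsday.
In April the doomsday date is Apr 4.
Apr 27 is 23 days after Apr 4; 23 mod 7 = 2, so Friday + 2 = Sunday.

Sunday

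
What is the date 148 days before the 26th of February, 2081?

October 1, 2080

−26 → Jan 31, 2081 (end of Jan, 31 days; 122 left).
−31 → Dec 31, 2080 (end of Dec, 31 days; 91 left).
−31 → Nov 30, 2080 (end of Nov, 30 days; 60 left).
−30 → Oct 31, 2080 (end of Oct, 31 days; 30 left).
−30 → Oct 1, 2080.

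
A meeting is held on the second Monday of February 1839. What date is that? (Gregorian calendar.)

February 11, 1839

February 1, 1839 is a Friday.
The first Monday is therefore February 4 (3 days later).
The second Monday is 4 + 1×7 = February 11.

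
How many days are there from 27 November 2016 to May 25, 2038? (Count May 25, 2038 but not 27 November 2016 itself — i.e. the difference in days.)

7849

Nov 27, 2016 → Nov 27, 2017: 365 days.
Nov 27, 2017 → Nov 27, 2018: 365 days.
Nov 27, 2018 → Nov 27, 2019: 365 days.
Nov 27, 2019 → Nov 27, 2020: 366 days (Feb 29, 2020 is in that span).
Nov 27, 2020 → Nov 27, 2021: 365 days.
Nov 27, 2021 → Nov 27, 2022: 365 days.
Nov 27, 2022 → Nov 27, 2023: 365 days.
Nov 27, 2023 → Nov 27, 2024: 366 days (Feb 29, 2024 is in that span).
Nov 27, 2024 → Nov 27, 2025: 365 days.
Nov 27, 2025 → Nov 27, 2026: 365 days.
Nov 27, 2026 → Nov 27, 2027: 365 days.
Nov 27, 2027 → Nov 27, 2028: 366 days (Feb 29, 2028 is in that span).
Nov 27, 2028 → Nov 27, 2029: 365 days.
Nov 27, 2029 → Nov 27, 2030: 365 days.
Nov 27, 2030 → Nov 27, 2031: 365 days.
Nov 27, 2031 → Nov 27, 2032: 366 days (Feb 29, 2032 is in that span).
Nov 27, 2032 → Nov 27, 2033: 365 days.
Nov 27, 2033 → Nov 27, 2034: 365 days.
Nov 27, 2034 → Nov 27, 2035: 365 days.
Nov 27, 2035 → Nov 27, 2036: 366 days (Feb 29, 2036 is in that span).
Nov 27, 2036 → Nov 27, 2037: 365 days.
Nov 27, 2037 → Dec 27, 2037: 30 days (November has 30).
Dec 27, 2037 → Jan 27, 2038: 31 days (December has 31).
Jan 27, 2038 → Feb 27, 2038: 31 days (January has 31).
Feb 27, 2038 → Mar 27, 2038: 28 days (February has 28).
Mar 27, 2038 → Apr 27, 2038: 31 days (March has 31).
Apr 27, 2038 → May 25, 2038: 28 days.
Total: 7849 days.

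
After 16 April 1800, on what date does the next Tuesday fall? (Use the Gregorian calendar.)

Apr 16, 1800 is a Wednesday.
From Wednesday to the next Tuesday is 6 days.
Apr 16, 1800 + 6 = Apr 22, 1800.

April 22, 1800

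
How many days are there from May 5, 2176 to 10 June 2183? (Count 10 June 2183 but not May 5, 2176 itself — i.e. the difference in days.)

May 5, 2176 → May 5, 2177: 365 days.
May 5, 2177 → May 5, 2178: 365 days.
May 5, 2178 → May 5, 2179: 365 days.
May 5, 2179 → May 5, 2180: 366 days (Feb 29, 2180 is in that span).
May 5, 2180 → May 5, 2181: 365 days.
May 5, 2181 → May 5, 2182: 365 days.
May 5, 2182 → May 5, 2183: 365 days.
May 5, 2183 → Jun 5, 2183: 31 days (May has 31).
Jun 5, 2183 → Jun 10, 2183: 5 days.
Total: 2592 days.

2592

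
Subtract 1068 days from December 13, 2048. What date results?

January 10, 2046

−366 (one year; includes Feb 29, 2048) → Dec 13, 2047 (702 left).
−365 (one year) → Dec 13, 2046 (337 left).
−13 → Nov 30, 2046 (end of Nov, 30 days; 324 left).
−30 → Oct 31, 2046 (end of Oct, 31 days; 294 left).
−31 → Sep 30, 2046 (end of Sep, 30 days; 263 left).
−30 → Aug 31, 2046 (end of Aug, 31 days; 233 left).
−31 → Jul 31, 2046 (end of Jul, 31 days; 202 left).
−31 → Jun 30, 2046 (end of Jun, 30 days; 171 left).
−30 → May 31, 2046 (end of May, 31 days; 141 left).
−31 → Apr 30, 2046 (end of Apr, 30 days; 110 left).
−30 → Mar 31, 2046 (end of Mar, 31 days; 80 left).
−31 → Feb 28, 2046 (end of Feb, 28 days; 49 left).
−28 → Jan 31, 2046 (end of Jan, 31 days; 21 left).
−21 → Jan 10, 2046.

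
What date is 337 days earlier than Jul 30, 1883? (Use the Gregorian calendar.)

−30 → Jun 30, 1883 (end of Jun, 30 days; 307 left).
−30 → May 31, 1883 (end of May, 31 days; 277 left).
−31 → Apr 30, 1883 (end of Apr, 30 days; 246 left).
−30 → Mar 31, 1883 (end of Mar, 31 days; 216 left).
−31 → Feb 28, 1883 (end of Feb, 28 days; 185 left).
−28 → Jan 31, 1883 (end of Jan, 31 days; 157 left).
−31 → Dec 31, 1882 (end of Dec, 31 days; 126 left).
−31 → Nov 30, 1882 (end of Nov, 30 days; 95 left).
−30 → Oct 31, 1882 (end of Oct, 31 days; 65 left).
−31 → Sep 30, 1882 (end of Sep, 30 days; 34 left).
−30 → Aug 31, 1882 (end of Aug, 31 days; 4 left).
−4 → Aug 27, 1882.

August 27, 1882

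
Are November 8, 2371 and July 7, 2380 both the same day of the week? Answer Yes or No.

Yes

From Nov 8, 2371 to Jul 7, 2380 is 3164 days.
3164 mod 7 = 0, so they are the same weekday.
(Nov 8, 2371 is a Monday; Jul 7, 2380 is a Monday.)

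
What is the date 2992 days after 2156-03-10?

May 19, 2164

+365 (one year) → Mar 10, 2157 (2627 left).
+365 (one year) → Mar 10, 2158 (2262 left).
+365 (one year) → Mar 10, 2159 (1897 left).
+366 (one year; includes Feb 29, 2160) → Mar 10, 2160 (1531 left).
+365 (one year) → Mar 10, 2161 (1166 left).
+365 (one year) → Mar 10, 2162 (801 left).
+365 (one year) → Mar 10, 2163 (436 left).
+366 (one year; includes Feb 29, 2164) → Mar 10, 2164 (70 left).
Mar has 31 days: +22 → Apr 1, 2164 (48 left).
Apr has 30 days: +30 → May 1, 2164 (18 left).
+18 → May 19, 2164.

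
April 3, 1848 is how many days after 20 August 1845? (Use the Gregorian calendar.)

957

Aug 20, 1845 → Aug 20, 1846: 365 days.
Aug 20, 1846 → Aug 20, 1847: 365 days.
Aug 20, 1847 → Sep 20, 1847: 31 days (August has 31).
Sep 20, 1847 → Oct 20, 1847: 30 days (September has 30).
Oct 20, 1847 → Nov 20, 1847: 31 days (October has 31).
Nov 20, 1847 → Dec 20, 1847: 30 days (November has 30).
Dec 20, 1847 → Jan 20, 1848: 31 days (December has 31).
Jan 20, 1848 → Feb 20, 1848: 31 days (January has 31).
Feb 20, 1848 → Mar 20, 1848: 29 days (February has 29).
Mar 20, 1848 → Apr 3, 1848: 14 days.
Total: 957 days.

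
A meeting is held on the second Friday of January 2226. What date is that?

January 13, 2226

January 1, 2226 is a Sunday.
The first Friday is therefore January 6 (5 days later).
The second Friday is 6 + 1×7 = January 13.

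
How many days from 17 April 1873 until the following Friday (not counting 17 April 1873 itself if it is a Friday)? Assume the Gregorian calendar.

1

Apr 17, 1873 is a Thursday.
From Thursday to the next Friday is 1 day.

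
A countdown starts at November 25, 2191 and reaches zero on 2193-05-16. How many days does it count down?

Nov 25, 2191 → Nov 25, 2192: 366 days (Feb 29, 2192 is in that span).
Nov 25, 2192 → Dec 25, 2192: 30 days (November has 30).
Dec 25, 2192 → Jan 25, 2193: 31 days (December has 31).
Jan 25, 2193 → Feb 25, 2193: 31 days (January has 31).
Feb 25, 2193 → Mar 25, 2193: 28 days (February has 28).
Mar 25, 2193 → Apr 25, 2193: 31 days (March has 31).
Apr 25, 2193 → May 16, 2193: 21 days.
Total: 538 days.

538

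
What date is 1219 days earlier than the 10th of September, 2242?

May 10, 2239

−365 (one year) → Sep 10, 2241 (854 left).
−365 (one year) → Sep 10, 2240 (489 left).
−366 (one year; includes Feb 29, 2240) → Sep 10, 2239 (123 left).
−10 → Aug 31, 2239 (end of Aug, 31 days; 113 left).
−31 → Jul 31, 2239 (end of Jul, 31 days; 82 left).
−31 → Jun 30, 2239 (end of Jun, 30 days; 51 left).
−30 → May 31, 2239 (end of May, 31 days; 21 left).
−21 → May 10, 2239.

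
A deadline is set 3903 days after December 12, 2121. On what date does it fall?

+365 (one year) → Dec 12, 2122 (3538 left).
+365 (one year) → Dec 12, 2123 (3173 left).
+366 (one year; includes Feb 29, 2124) → Dec 12, 2124 (2807 left).
+365 (one year) → Dec 12, 2125 (2442 left).
+365 (one year) → Dec 12, 2126 (2077 left).
+365 (one year) → Dec 12, 2127 (1712 left).
+366 (one year; includes Feb 29, 2128) → Dec 12, 2128 (1346 left).
+365 (one year) → Dec 12, 2129 (981 left).
+365 (one year) → Dec 12, 2130 (616 left).
+365 (one year) → Dec 12, 2131 (251 left).
Dec has 31 days: +20 → Jan 1, 2132 (231 left).
Jan has 31 days: +31 → Feb 1, 2132 (200 left).
Feb has 29 days: +29 → Mar 1, 2132 (171 left).
Mar has 31 days: +31 → Apr 1, 2132 (140 left).
Apr has 30 days: +30 → May 1, 2132 (110 left).
May has 31 days: +31 → Jun 1, 2132 (79 left).
Jun has 30 days: +30 → Jul 1, 2132 (49 left).
Jul has 31 days: +31 → Aug 1, 2132 (18 left).
+18 → Aug 19, 2132.

August 19, 2132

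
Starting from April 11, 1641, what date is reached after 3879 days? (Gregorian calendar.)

November 24, 1651

+365 (one year) → Apr 11, 1642 (3514 left).
+365 (one year) → Apr 11, 1643 (3149 left).
+366 (one year; includes Feb 29, 1644) → Apr 11, 1644 (2783 left).
+365 (one year) → Apr 11, 1645 (2418 left).
+365 (one year) → Apr 11, 1646 (2053 left).
+365 (one year) → Apr 11, 1647 (1688 left).
+366 (one year; includes Feb 29, 1648) → Apr 11, 1648 (1322 left).
+365 (one year) → Apr 11, 1649 (957 left).
+365 (one year) → Apr 11, 1650 (592 left).
+365 (one year) → Apr 11, 1651 (227 left).
Apr has 30 days: +20 → May 1, 1651 (207 left).
May has 31 days: +31 → Jun 1, 1651 (176 left).
Jun has 30 days: +30 → Jul 1, 1651 (146 left).
Jul has 31 days: +31 → Aug 1, 1651 (115 left).
Aug has 31 days: +31 → Sep 1, 1651 (84 left).
Sep has 30 days: +30 → Oct 1, 1651 (54 left).
Oct has 31 days: +31 → Nov 1, 1651 (23 left).
+23 → Nov 24, 1651.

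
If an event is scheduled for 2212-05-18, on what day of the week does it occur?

January 1, 2212 is a Wednesday.
Jan 1, 2212 → Feb 1, 2212: 31 days (January has 31).
Feb 1, 2212 → Mar 1, 2212: 29 days (February has 29).
Mar 1, 2212 → Apr 1, 2212: 31 days (March has 31).
Apr 1, 2212 → May 1, 2212: 30 days (April has 30).
May 1, 2212 → May 18, 2212: 17 days.
Total: 138 days.
138 mod 7 = 5, so Wednesday + 5 = Monday.

Monday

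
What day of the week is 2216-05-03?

January 1, 2216 is a Monday.
Jan 1, 2216 → Feb 1, 2216: 31 days (January has 31).
Feb 1, 2216 → Mar 1, 2216: 29 days (February has 29).
Mar 1, 2216 → Apr 1, 2216: 31 days (March has 31).
Apr 1, 2216 → May 1, 2216: 30 days (April has 30).
May 1, 2216 → May 3, 2216: 2 days.
Total: 123 days.
123 mod 7 = 4, so Monday + 4 = Friday.

Friday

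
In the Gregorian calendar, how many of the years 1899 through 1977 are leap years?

Multiples of 4 in [1899,1977]: 20.
Of those, multiples of 100: 1 (not leap unless ÷400).
Multiples of 400: 0.
Leap years = 20 − 1 + 0 = 19.

19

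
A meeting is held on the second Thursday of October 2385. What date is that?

October 1, 2385 is a Tuesday.
The first Thursday is therefore October 3 (2 days later).
The second Thursday is 3 + 1×7 = October 10.

October 10, 2385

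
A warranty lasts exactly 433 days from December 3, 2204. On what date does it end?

+365 (one year) → Dec 3, 2205 (68 left).
Dec has 31 days: +29 → Jan 1, 2206 (39 left).
Jan has 31 days: +31 → Feb 1, 2206 (8 left).
+8 → Feb 9, 2206.

February 9, 2206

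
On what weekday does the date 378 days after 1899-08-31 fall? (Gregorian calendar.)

Thursday

First find the weekday of Aug 31, 1899. Doomsday rule: the anchor day for the 1800s is Friday. For year 99: 99÷12 = 8 r 3, and 3÷4 = 0, so 8+3+0 = 11.
Friday + 11 ≡ Tuesday — that's 1899's doomsday.
In August the doomsday date is Aug 8.
Aug 31 is 23 days after Aug 8; 23 mod 7 = 2, so Tuesday + 2 = Thursday.
378 mod 7 = 0, so 378 days after a Thursday is Thursday + 0 = Thursday.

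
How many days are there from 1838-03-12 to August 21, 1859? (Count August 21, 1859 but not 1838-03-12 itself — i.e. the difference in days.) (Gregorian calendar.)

Mar 12, 1838 → Mar 12, 1839: 365 days.
Mar 12, 1839 → Mar 12, 1840: 366 days (Feb 29, 1840 is in that span).
Mar 12, 1840 → Mar 12, 1841: 365 days.
Mar 12, 1841 → Mar 12, 1842: 365 days.
Mar 12, 1842 → Mar 12, 1843: 365 days.
Mar 12, 1843 → Mar 12, 1844: 366 days (Feb 29, 1844 is in that span).
Mar 12, 1844 → Mar 12, 1845: 365 days.
Mar 12, 1845 → Mar 12, 1846: 365 days.
Mar 12, 1846 → Mar 12, 1847: 365 days.
Mar 12, 1847 → Mar 12, 1848: 366 days (Feb 29, 1848 is in that span).
Mar 12, 1848 → Mar 12, 1849: 365 days.
Mar 12, 1849 → Mar 12, 1850: 365 days.
Mar 12, 1850 → Mar 12, 1851: 365 days.
Mar 12, 1851 → Mar 12, 1852: 366 days (Feb 29, 1852 is in that span).
Mar 12, 1852 → Mar 12, 1853: 365 days.
Mar 12, 1853 → Mar 12, 1854: 365 days.
Mar 12, 1854 → Mar 12, 1855: 365 days.
Mar 12, 1855 → Mar 12, 1856: 366 days (Feb 29, 1856 is in that span).
Mar 12, 1856 → Mar 12, 1857: 365 days.
Mar 12, 1857 → Mar 12, 1858: 365 days.
Mar 12, 1858 → Mar 12, 1859: 365 days.
Mar 12, 1859 → Apr 12, 1859: 31 days (March has 31).
Apr 12, 1859 → May 12, 1859: 30 days (April has 30).
May 12, 1859 → Jun 12, 1859: 31 days (May has 31).
Jun 12, 1859 → Jul 12, 1859: 30 days (June has 30).
Jul 12, 1859 → Aug 12, 1859: 31 days (July has 31).
Aug 12, 1859 → Aug 21, 1859: 9 days.
Total: 7832 days.

7832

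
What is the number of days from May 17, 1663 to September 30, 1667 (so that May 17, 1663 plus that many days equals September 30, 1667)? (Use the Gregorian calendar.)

1597

May 17, 1663 → May 17, 1664: 366 days (Feb 29, 1664 is in that span).
May 17, 1664 → May 17, 1665: 365 days.
May 17, 1665 → May 17, 1666: 365 days.
May 17, 1666 → May 17, 1667: 365 days.
May 17, 1667 → Jun 17, 1667: 31 days (May has 31).
Jun 17, 1667 → Jul 17, 1667: 30 days (June has 30).
Jul 17, 1667 → Aug 17, 1667: 31 days (July has 31).
Aug 17, 1667 → Sep 17, 1667: 31 days (August has 31).
Sep 17, 1667 → Sep 30, 1667: 13 days.
Total: 1597 days.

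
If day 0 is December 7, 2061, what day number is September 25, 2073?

4310

Dec 7, 2061 → Dec 7, 2062: 365 days.
Dec 7, 2062 → Dec 7, 2063: 365 days.
Dec 7, 2063 → Dec 7, 2064: 366 days (Feb 29, 2064 is in that span).
Dec 7, 2064 → Dec 7, 2065: 365 days.
Dec 7, 2065 → Dec 7, 2066: 365 days.
Dec 7, 2066 → Dec 7, 2067: 365 days.
Dec 7, 2067 → Dec 7, 2068: 366 days (Feb 29, 2068 is in that span).
Dec 7, 2068 → Dec 7, 2069: 365 days.
Dec 7, 2069 → Dec 7, 2070: 365 days.
Dec 7, 2070 → Dec 7, 2071: 365 days.
Dec 7, 2071 → Dec 7, 2072: 366 days (Feb 29, 2072 is in that span).
Dec 7, 2072 → Jan 7, 2073: 31 days (December has 31).
Jan 7, 2073 → Feb 7, 2073: 31 days (January has 31).
Feb 7, 2073 → Mar 7, 2073: 28 days (February has 28).
Mar 7, 2073 → Apr 7, 2073: 31 days (March has 31).
Apr 7, 2073 → May 7, 2073: 30 days (April has 30).
May 7, 2073 → Jun 7, 2073: 31 days (May has 31).
Jun 7, 2073 → Jul 7, 2073: 30 days (June has 30).
Jul 7, 2073 → Aug 7, 2073: 31 days (July has 31).
Aug 7, 2073 → Sep 7, 2073: 31 days (August has 31).
Sep 7, 2073 → Sep 25, 2073: 18 days.
Total: 4310 days.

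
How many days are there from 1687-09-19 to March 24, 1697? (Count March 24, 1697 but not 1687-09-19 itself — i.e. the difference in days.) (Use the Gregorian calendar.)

Sep 19, 1687 → Sep 19, 1688: 366 days (Feb 29, 1688 is in that span).
Sep 19, 1688 → Sep 19, 1689: 365 days.
Sep 19, 1689 → Sep 19, 1690: 365 days.
Sep 19, 1690 → Sep 19, 1691: 365 days.
Sep 19, 1691 → Sep 19, 1692: 366 days (Feb 29, 1692 is in that span).
Sep 19, 1692 → Sep 19, 1693: 365 days.
Sep 19, 1693 → Sep 19, 1694: 365 days.
Sep 19, 1694 → Sep 19, 1695: 365 days.
Sep 19, 1695 → Sep 19, 1696: 366 days (Feb 29, 1696 is in that span).
Sep 19, 1696 → Oct 19, 1696: 30 days (September has 30).
Oct 19, 1696 → Nov 19, 1696: 31 days (October has 31).
Nov 19, 1696 → Dec 19, 1696: 30 days (November has 30).
Dec 19, 1696 → Jan 19, 1697: 31 days (December has 31).
Jan 19, 1697 → Feb 19, 1697: 31 days (January has 31).
Feb 19, 1697 → Mar 19, 1697: 28 days (February has 28).
Mar 19, 1697 → Mar 24, 1697: 5 days.
Total: 3474 days.

3474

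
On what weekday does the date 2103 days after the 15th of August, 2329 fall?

First find the weekday of Aug 15, 2329. Doomsday rule: the anchor day for the 2300s is Wednesday. For year 29: 29÷12 = 2 r 5, and 5÷4 = 1, so 2+5+1 = 8.
Wednesday + 8 ≡ Thursday — that's 2329's doomsday.
In August the doomsday date is Aug 8.
Aug 15 is 7 days after Aug 8; 7 mod 7 = 0, so Thursday + 0 = Thursday.
2103 mod 7 = 3, so 2103 days after a Thursday is Thursday + 3 = Sunday.

Sunday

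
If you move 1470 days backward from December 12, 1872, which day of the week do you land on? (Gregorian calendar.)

First find the weekday of Dec 12, 1872. Doomsday rule: the anchor day for the 1800s is Friday. For year 72: 72÷12 = 6 r 0, and 0÷4 = 0, so 6+0+0 = 6.
Friday + 6 ≡ Thursday — that's 1872's doomsday.
In December the doomsday date is Dec 12.
Dec 12 is the doomsday itself: Thursday.
1470 mod 7 = 0, so 1470 days before a Thursday is Thursday − 0 = Thursday.

Thursday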